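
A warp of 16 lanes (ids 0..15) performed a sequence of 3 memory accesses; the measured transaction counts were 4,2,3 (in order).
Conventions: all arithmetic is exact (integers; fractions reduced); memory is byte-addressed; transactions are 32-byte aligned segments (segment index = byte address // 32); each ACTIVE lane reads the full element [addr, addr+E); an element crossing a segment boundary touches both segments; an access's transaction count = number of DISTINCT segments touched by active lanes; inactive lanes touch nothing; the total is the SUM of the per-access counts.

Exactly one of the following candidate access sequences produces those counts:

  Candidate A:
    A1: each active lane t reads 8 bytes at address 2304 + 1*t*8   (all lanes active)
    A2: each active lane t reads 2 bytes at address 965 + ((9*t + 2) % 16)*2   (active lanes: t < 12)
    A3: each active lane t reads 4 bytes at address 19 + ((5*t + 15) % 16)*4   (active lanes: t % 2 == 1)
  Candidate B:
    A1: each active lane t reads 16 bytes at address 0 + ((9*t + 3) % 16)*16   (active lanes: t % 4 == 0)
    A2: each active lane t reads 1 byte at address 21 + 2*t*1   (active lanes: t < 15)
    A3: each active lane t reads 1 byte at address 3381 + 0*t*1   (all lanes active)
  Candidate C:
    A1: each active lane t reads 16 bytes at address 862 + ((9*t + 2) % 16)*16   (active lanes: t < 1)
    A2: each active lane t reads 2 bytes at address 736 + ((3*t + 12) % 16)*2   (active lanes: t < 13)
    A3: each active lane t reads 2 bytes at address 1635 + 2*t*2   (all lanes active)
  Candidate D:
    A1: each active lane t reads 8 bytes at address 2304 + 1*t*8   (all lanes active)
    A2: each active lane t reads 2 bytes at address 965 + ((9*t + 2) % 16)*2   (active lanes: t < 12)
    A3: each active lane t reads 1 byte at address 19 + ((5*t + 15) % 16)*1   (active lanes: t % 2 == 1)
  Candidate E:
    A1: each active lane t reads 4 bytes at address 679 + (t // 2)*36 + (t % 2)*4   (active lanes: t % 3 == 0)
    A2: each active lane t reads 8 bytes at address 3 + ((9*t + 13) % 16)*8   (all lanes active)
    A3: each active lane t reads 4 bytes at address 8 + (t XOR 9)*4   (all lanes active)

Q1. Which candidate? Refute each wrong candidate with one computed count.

B: A3 gives 1 transaction, not 3
C: A1 gives 2 transactions, not 4
D: A3 gives 2 transactions, not 3
E: A1 gives 7 transactions, not 4
A: all counts match (4,2,3)

Answer: A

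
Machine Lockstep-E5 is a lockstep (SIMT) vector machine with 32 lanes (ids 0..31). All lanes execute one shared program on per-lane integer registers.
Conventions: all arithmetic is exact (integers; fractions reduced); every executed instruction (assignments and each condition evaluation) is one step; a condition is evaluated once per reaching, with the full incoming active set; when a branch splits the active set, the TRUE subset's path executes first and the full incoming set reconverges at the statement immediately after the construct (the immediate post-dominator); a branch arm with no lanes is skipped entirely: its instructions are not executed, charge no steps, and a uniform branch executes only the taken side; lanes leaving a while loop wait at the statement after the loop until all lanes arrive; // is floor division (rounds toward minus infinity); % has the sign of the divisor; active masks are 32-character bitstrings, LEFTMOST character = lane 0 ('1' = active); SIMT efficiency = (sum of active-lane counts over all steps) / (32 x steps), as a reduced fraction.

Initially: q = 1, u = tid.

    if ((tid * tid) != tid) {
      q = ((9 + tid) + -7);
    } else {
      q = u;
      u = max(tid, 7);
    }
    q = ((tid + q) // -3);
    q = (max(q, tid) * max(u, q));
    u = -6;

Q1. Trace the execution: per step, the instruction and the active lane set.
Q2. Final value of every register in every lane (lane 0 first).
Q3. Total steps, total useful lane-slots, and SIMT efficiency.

step 0: eval ((tid * tid) != tid)    11111111111111111111111111111111
step 1: q <- ((9 + tid) + -7)        00111111111111111111111111111111
step 2: q <- u                       11000000000000000000000000000000
step 3: u <- max(tid, 7)             11000000000000000000000000000000
step 4: q <- ((tid + q) // -3)       11111111111111111111111111111111
step 5: q <- (max(q, tid) * max(u, q)) 11111111111111111111111111111111
step 6: u <- -6                      11111111111111111111111111111111

Answer: 7 steps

q: 0,7,4,9,16,25,36,49,64,81,100,121,144,169,196,225,256,289,324,361,400,441,484,529,576,625,676,729,784,841,900,961
u: -6,-6,-6,-6,-6,-6,-6,-6,-6,-6,-6,-6,-6,-6,-6,-6,-6,-6,-6,-6,-6,-6,-6,-6,-6,-6,-6,-6,-6,-6,-6,-6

steps = 7; useful = 162; efficiency = 162/224 = 81/112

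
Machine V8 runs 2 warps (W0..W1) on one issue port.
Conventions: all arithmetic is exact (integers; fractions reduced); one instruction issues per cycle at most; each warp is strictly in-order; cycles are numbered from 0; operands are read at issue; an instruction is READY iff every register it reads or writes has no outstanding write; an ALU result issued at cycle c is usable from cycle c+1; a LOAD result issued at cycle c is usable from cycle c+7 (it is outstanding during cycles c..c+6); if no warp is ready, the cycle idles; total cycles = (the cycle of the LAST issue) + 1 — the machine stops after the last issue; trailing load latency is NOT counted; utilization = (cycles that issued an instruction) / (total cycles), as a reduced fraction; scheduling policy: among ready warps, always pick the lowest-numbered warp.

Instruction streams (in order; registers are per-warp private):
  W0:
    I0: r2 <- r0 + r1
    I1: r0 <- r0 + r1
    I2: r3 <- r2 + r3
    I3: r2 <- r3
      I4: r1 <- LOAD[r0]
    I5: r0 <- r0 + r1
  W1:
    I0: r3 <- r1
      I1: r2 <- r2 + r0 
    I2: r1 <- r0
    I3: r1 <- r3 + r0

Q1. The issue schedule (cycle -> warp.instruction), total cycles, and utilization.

cycle 0: W0.I0
cycle 1: W0.I1
cycle 2: W0.I2
cycle 3: W0.I3
cycle 4: W0.I4
cycle 5: W1.I0
cycle 6: W1.I1
cycle 7: W1.I2
cycle 8: W1.I3
cycle 9: idle
cycle 10: idle
cycle 11: W0.I5

Answer: 12 cycles, utilization 5/6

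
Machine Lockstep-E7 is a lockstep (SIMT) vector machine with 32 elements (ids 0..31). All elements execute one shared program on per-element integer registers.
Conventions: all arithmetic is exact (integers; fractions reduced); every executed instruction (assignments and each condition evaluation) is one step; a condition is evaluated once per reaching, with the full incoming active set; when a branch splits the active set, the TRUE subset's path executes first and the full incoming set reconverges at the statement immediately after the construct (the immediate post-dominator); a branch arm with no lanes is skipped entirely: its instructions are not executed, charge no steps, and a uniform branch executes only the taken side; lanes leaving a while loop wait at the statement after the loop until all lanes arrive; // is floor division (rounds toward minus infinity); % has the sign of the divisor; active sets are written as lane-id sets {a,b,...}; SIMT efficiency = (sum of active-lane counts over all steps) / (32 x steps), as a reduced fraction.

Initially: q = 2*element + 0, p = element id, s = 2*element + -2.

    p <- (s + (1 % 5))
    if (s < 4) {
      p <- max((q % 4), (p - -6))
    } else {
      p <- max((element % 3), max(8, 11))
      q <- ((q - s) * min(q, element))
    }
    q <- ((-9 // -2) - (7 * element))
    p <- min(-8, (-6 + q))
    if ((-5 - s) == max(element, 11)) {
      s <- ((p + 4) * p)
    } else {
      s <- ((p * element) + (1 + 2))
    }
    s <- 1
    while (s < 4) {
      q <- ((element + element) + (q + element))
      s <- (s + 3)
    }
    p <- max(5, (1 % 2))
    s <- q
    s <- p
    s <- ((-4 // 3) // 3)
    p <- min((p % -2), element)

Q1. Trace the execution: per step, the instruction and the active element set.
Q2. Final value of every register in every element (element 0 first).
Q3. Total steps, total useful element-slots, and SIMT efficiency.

step 0: p <- (s + (1 % 5))           {0,1,2,3,4,5,6,7,8,9,10,11,12,13,14,15,16,17,18,19,20,21,22,23,24,25,26,27,28,29,30,31}
step 1: eval (s < 4)                 {0,1,2,3,4,5,6,7,8,9,10,11,12,13,14,15,16,17,18,19,20,21,22,23,24,25,26,27,28,29,30,31}
step 2: p <- max((q % 4), (p - -6))  {0,1,2}
step 3: p <- max((element % 3), max(8, 11)) {3,4,5,6,7,8,9,10,11,12,13,14,15,16,17,18,19,20,21,22,23,24,25,26,27,28,29,30,31}
step 4: q <- ((q - s) * min(q, element)) {3,4,5,6,7,8,9,10,11,12,13,14,15,16,17,18,19,20,21,22,23,24,25,26,27,28,29,30,31}
step 5: q <- ((-9 // -2) - (7 * element)) {0,1,2,3,4,5,6,7,8,9,10,11,12,13,14,15,16,17,18,19,20,21,22,23,24,25,26,27,28,29,30,31}
step 6: p <- min(-8, (-6 + q))       {0,1,2,3,4,5,6,7,8,9,10,11,12,13,14,15,16,17,18,19,20,21,22,23,24,25,26,27,28,29,30,31}
step 7: eval ((-5 - s) == max(element, 11)) {0,1,2,3,4,5,6,7,8,9,10,11,12,13,14,15,16,17,18,19,20,21,22,23,24,25,26,27,28,29,30,31}
step 8: s <- ((p * element) + (1 + 2)) {0,1,2,3,4,5,6,7,8,9,10,11,12,13,14,15,16,17,18,19,20,21,22,23,24,25,26,27,28,29,30,31}
step 9: s <- 1                       {0,1,2,3,4,5,6,7,8,9,10,11,12,13,14,15,16,17,18,19,20,21,22,23,24,25,26,27,28,29,30,31}
step 10: eval (s < 4)                 {0,1,2,3,4,5,6,7,8,9,10,11,12,13,14,15,16,17,18,19,20,21,22,23,24,25,26,27,28,29,30,31}
step 11: q <- ((element + element) + (q + element)) {0,1,2,3,4,5,6,7,8,9,10,11,12,13,14,15,16,17,18,19,20,21,22,23,24,25,26,27,28,29,30,31}
step 12: s <- (s + 3)                 {0,1,2,3,4,5,6,7,8,9,10,11,12,13,14,15,16,17,18,19,20,21,22,23,24,25,26,27,28,29,30,31}
step 13: eval (s < 4)                 {0,1,2,3,4,5,6,7,8,9,10,11,12,13,14,15,16,17,18,19,20,21,22,23,24,25,26,27,28,29,30,31}
step 14: p <- max(5, (1 % 2))         {0,1,2,3,4,5,6,7,8,9,10,11,12,13,14,15,16,17,18,19,20,21,22,23,24,25,26,27,28,29,30,31}
step 15: s <- q                       {0,1,2,3,4,5,6,7,8,9,10,11,12,13,14,15,16,17,18,19,20,21,22,23,24,25,26,27,28,29,30,31}
step 16: s <- p                       {0,1,2,3,4,5,6,7,8,9,10,11,12,13,14,15,16,17,18,19,20,21,22,23,24,25,26,27,28,29,30,31}
step 17: s <- ((-4 // 3) // 3)        {0,1,2,3,4,5,6,7,8,9,10,11,12,13,14,15,16,17,18,19,20,21,22,23,24,25,26,27,28,29,30,31}
step 18: p <- min((p % -2), element)  {0,1,2,3,4,5,6,7,8,9,10,11,12,13,14,15,16,17,18,19,20,21,22,23,24,25,26,27,28,29,30,31}

Answer: 19 steps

q: 4,0,-4,-8,-12,-16,-20,-24,-28,-32,-36,-40,-44,-48,-52,-56,-60,-64,-68,-72,-76,-80,-84,-88,-92,-96,-100,-104,-108,-112,-116,-120
p: -1,-1,-1,-1,-1,-1,-1,-1,-1,-1,-1,-1,-1,-1,-1,-1,-1,-1,-1,-1,-1,-1,-1,-1,-1,-1,-1,-1,-1,-1,-1,-1
s: -1,-1,-1,-1,-1,-1,-1,-1,-1,-1,-1,-1,-1,-1,-1,-1,-1,-1,-1,-1,-1,-1,-1,-1,-1,-1,-1,-1,-1,-1,-1,-1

steps = 19; useful = 573; efficiency = 573/608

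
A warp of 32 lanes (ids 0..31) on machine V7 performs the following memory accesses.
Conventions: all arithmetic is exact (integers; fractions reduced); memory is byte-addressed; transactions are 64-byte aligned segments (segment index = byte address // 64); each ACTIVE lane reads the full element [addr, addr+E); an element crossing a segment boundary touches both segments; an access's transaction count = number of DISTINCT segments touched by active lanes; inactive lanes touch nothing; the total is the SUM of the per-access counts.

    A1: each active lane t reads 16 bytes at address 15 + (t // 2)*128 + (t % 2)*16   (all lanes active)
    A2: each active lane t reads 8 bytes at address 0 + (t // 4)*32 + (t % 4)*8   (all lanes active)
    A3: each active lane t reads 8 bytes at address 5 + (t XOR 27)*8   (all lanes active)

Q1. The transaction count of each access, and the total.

A1: 16 transactions
A2: 4 transactions
A3: 5 transactions

Answer: 16,4,5; total 25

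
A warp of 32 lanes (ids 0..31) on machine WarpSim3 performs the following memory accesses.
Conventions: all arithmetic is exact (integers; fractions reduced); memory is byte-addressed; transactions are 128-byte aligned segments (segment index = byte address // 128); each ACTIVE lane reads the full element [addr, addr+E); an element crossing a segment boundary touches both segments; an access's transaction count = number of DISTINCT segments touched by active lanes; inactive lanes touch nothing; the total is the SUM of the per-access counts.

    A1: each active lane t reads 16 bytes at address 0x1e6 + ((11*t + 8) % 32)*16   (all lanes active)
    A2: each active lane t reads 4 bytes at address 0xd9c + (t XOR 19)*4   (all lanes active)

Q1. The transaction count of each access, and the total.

A1: 5 transactions
A2: 2 transactions

Answer: 5,2; total 7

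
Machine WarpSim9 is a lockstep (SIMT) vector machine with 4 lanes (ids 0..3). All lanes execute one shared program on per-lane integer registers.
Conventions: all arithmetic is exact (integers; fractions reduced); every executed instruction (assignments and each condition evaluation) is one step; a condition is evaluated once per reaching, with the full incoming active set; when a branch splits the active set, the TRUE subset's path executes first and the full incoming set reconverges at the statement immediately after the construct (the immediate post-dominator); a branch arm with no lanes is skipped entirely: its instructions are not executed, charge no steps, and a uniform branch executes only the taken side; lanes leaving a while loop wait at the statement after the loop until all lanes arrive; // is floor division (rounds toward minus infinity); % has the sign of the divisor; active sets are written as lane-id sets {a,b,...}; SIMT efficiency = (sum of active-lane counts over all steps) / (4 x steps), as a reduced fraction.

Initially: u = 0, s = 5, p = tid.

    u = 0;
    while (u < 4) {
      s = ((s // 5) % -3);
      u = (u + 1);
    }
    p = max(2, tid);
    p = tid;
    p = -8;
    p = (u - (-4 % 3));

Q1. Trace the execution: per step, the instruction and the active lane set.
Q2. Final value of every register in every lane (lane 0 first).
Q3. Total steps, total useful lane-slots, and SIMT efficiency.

step 0: u <- 0                       {0,1,2,3}
step 1: eval (u < 4)                 {0,1,2,3}
step 2: s <- ((s // 5) % -3)         {0,1,2,3}
step 3: u <- (u + 1)                 {0,1,2,3}
step 4: eval (u < 4)                 {0,1,2,3}
step 5: s <- ((s // 5) % -3)         {0,1,2,3}
step 6: u <- (u + 1)                 {0,1,2,3}
step 7: eval (u < 4)                 {0,1,2,3}
step 8: s <- ((s // 5) % -3)         {0,1,2,3}
step 9: u <- (u + 1)                 {0,1,2,3}
step 10: eval (u < 4)                 {0,1,2,3}
step 11: s <- ((s // 5) % -3)         {0,1,2,3}
step 12: u <- (u + 1)                 {0,1,2,3}
step 13: eval (u < 4)                 {0,1,2,3}
step 14: p <- max(2, tid)             {0,1,2,3}
step 15: p <- tid                     {0,1,2,3}
step 16: p <- -8                      {0,1,2,3}
step 17: p <- (u - (-4 % 3))          {0,1,2,3}

Answer: 18 steps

u: 4,4,4,4
s: -1,-1,-1,-1
p: 2,2,2,2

steps = 18; useful = 72; efficiency = 72/72 = 1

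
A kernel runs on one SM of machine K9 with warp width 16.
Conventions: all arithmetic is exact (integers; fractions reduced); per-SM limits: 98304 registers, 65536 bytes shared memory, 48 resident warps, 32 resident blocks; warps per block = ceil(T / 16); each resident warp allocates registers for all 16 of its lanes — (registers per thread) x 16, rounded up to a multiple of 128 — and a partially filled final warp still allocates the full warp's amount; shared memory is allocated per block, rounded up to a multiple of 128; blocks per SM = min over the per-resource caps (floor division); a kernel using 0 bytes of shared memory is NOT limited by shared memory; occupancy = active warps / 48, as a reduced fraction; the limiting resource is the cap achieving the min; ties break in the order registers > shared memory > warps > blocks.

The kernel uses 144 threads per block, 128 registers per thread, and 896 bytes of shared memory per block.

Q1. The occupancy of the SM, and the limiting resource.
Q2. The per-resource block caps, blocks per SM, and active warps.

Answer: occupancy 15/16, limited by registers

registers: 5 blocks
shared memory: 73 blocks
warps: 5 blocks
blocks: 32 blocks

Answer: 5 blocks, 45 active warps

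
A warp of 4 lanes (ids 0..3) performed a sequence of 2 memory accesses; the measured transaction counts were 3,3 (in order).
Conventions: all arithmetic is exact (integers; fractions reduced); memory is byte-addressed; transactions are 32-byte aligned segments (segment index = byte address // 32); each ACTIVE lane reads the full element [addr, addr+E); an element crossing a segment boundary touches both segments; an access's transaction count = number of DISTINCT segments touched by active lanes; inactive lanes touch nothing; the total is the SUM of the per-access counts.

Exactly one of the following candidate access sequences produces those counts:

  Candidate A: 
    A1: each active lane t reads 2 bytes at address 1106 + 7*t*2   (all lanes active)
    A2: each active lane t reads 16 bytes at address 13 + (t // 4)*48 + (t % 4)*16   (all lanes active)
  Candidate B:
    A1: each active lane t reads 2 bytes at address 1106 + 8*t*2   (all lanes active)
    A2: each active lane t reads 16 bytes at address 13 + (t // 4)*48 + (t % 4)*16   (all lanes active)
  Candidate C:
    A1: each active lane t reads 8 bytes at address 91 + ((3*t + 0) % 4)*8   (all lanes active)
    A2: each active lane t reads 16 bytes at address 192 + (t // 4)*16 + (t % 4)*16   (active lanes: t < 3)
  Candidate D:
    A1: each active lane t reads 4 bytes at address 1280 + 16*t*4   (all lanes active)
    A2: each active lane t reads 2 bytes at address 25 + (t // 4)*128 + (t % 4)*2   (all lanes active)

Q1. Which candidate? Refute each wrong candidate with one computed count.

A: A1 gives 2 transactions, not 3
C: A1 gives 2 transactions, not 3
D: A1 gives 4 transactions, not 3
B: all counts match (3,3)

Answer: B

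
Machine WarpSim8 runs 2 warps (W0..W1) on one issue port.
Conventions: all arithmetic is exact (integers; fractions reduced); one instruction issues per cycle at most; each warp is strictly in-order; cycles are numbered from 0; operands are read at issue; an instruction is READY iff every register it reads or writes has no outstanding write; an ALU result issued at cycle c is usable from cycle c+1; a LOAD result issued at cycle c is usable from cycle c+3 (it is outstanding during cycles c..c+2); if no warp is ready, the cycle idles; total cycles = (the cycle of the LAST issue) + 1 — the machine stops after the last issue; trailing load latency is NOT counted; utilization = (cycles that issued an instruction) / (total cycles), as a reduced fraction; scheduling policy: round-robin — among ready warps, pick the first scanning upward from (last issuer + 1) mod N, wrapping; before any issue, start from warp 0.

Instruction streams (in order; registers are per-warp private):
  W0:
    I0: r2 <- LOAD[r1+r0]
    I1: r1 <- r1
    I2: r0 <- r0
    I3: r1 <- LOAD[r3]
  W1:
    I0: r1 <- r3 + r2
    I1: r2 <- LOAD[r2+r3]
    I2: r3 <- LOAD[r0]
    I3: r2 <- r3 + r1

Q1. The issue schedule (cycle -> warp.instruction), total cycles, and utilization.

cycle 0: W0.I0
cycle 1: W1.I0
cycle 2: W0.I1
cycle 3: W1.I1
cycle 4: W0.I2
cycle 5: W1.I2
cycle 6: W0.I3
cycle 7: idle
cycle 8: W1.I3

Answer: 9 cycles, utilization 8/9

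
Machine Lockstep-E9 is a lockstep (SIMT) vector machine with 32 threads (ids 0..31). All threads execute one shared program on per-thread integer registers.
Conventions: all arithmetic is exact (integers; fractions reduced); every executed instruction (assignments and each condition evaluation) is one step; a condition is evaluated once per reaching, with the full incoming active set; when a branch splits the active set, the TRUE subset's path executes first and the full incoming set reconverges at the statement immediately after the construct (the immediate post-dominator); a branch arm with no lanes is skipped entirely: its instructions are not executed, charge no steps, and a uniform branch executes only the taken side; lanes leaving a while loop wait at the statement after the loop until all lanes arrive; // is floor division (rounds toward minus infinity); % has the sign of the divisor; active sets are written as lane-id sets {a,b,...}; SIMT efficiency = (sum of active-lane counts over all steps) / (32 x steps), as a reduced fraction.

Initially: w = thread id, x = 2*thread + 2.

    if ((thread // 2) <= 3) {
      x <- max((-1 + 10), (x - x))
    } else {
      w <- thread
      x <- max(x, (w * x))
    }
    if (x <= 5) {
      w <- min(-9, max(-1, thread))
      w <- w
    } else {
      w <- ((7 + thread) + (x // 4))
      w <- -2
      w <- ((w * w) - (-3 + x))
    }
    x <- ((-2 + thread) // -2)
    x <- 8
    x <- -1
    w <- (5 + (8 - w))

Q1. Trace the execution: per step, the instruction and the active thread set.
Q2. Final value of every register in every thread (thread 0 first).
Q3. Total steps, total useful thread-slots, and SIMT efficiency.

step 0: eval ((thread // 2) <= 3)    {0,1,2,3,4,5,6,7,8,9,10,11,12,13,14,15,16,17,18,19,20,21,22,23,24,25,26,27,28,29,30,31}
step 1: x <- max((-1 + 10), (x - x)) {0,1,2,3,4,5,6,7}
step 2: w <- thread                  {8,9,10,11,12,13,14,15,16,17,18,19,20,21,22,23,24,25,26,27,28,29,30,31}
step 3: x <- max(x, (w * x))         {8,9,10,11,12,13,14,15,16,17,18,19,20,21,22,23,24,25,26,27,28,29,30,31}
step 4: eval (x <= 5)                {0,1,2,3,4,5,6,7,8,9,10,11,12,13,14,15,16,17,18,19,20,21,22,23,24,25,26,27,28,29,30,31}
step 5: w <- ((7 + thread) + (x // 4)) {0,1,2,3,4,5,6,7,8,9,10,11,12,13,14,15,16,17,18,19,20,21,22,23,24,25,26,27,28,29,30,31}
step 6: w <- -2                      {0,1,2,3,4,5,6,7,8,9,10,11,12,13,14,15,16,17,18,19,20,21,22,23,24,25,26,27,28,29,30,31}
step 7: w <- ((w * w) - (-3 + x))    {0,1,2,3,4,5,6,7,8,9,10,11,12,13,14,15,16,17,18,19,20,21,22,23,24,25,26,27,28,29,30,31}
step 8: x <- ((-2 + thread) // -2)   {0,1,2,3,4,5,6,7,8,9,10,11,12,13,14,15,16,17,18,19,20,21,22,23,24,25,26,27,28,29,30,31}
step 9: x <- 8                       {0,1,2,3,4,5,6,7,8,9,10,11,12,13,14,15,16,17,18,19,20,21,22,23,24,25,26,27,28,29,30,31}
step 10: x <- -1                      {0,1,2,3,4,5,6,7,8,9,10,11,12,13,14,15,16,17,18,19,20,21,22,23,24,25,26,27,28,29,30,31}
step 11: w <- (5 + (8 - w))           {0,1,2,3,4,5,6,7,8,9,10,11,12,13,14,15,16,17,18,19,20,21,22,23,24,25,26,27,28,29,30,31}

Answer: 12 steps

w: 15,15,15,15,15,15,15,15,150,186,226,270,318,370,426,486,550,618,690,766,846,930,1018,1110,1206,1306,1410,1518,1630,1746,1866,1990
x: -1,-1,-1,-1,-1,-1,-1,-1,-1,-1,-1,-1,-1,-1,-1,-1,-1,-1,-1,-1,-1,-1,-1,-1,-1,-1,-1,-1,-1,-1,-1,-1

steps = 12; useful = 344; efficiency = 344/384 = 43/48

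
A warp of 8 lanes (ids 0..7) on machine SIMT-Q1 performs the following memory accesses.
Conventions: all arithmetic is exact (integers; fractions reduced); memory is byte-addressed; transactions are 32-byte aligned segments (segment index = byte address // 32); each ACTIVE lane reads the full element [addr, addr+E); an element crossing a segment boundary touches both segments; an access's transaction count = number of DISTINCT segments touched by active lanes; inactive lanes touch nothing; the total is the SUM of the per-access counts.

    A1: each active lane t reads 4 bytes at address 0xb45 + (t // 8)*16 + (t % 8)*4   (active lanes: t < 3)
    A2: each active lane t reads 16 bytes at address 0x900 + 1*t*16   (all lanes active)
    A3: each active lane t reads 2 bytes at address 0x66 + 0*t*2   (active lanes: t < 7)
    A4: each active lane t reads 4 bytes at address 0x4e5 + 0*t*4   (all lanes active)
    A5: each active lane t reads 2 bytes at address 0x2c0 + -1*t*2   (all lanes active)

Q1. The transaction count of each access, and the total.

A1: 1 transaction
A2: 4 transactions
A3: 1 transaction
A4: 1 transaction
A5: 2 transactions

Answer: 1,4,1,1,2; total 9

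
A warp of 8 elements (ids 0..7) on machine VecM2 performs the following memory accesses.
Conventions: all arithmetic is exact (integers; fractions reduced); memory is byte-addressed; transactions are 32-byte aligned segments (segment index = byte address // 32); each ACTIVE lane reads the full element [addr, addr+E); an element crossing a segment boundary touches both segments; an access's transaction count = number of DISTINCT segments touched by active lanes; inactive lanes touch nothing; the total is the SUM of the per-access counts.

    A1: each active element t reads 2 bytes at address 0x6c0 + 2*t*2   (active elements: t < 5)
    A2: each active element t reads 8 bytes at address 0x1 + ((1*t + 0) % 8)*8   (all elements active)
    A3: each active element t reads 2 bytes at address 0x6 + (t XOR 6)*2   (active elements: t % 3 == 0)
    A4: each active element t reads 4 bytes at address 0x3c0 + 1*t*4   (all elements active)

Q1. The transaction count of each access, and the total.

A1: 1 transaction
A2: 3 transactions
A3: 1 transaction
A4: 1 transaction

Answer: 1,3,1,1; total 6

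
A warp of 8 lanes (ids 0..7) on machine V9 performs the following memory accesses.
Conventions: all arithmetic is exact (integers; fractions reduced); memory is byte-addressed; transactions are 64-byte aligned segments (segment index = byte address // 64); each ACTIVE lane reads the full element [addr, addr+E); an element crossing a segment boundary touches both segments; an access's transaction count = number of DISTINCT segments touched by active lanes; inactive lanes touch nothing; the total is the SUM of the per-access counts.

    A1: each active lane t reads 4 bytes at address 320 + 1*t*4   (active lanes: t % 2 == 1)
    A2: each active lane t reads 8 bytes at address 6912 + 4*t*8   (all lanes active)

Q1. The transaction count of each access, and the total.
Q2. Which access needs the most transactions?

A1: 1 transaction
A2: 4 transactions

Answer: 1,4; total 5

Answer: A2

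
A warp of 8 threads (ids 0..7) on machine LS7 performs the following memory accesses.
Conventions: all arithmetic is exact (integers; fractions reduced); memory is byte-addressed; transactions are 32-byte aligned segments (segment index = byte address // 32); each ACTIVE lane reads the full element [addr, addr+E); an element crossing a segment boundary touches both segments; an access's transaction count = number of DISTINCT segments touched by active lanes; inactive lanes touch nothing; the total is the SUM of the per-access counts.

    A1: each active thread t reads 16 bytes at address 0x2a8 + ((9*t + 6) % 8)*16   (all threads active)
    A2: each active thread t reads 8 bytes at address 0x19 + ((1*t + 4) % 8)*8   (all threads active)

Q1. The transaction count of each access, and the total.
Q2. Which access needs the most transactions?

A1: 5 transactions
A2: 3 transactions

Answer: 5,3; total 8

Answer: A1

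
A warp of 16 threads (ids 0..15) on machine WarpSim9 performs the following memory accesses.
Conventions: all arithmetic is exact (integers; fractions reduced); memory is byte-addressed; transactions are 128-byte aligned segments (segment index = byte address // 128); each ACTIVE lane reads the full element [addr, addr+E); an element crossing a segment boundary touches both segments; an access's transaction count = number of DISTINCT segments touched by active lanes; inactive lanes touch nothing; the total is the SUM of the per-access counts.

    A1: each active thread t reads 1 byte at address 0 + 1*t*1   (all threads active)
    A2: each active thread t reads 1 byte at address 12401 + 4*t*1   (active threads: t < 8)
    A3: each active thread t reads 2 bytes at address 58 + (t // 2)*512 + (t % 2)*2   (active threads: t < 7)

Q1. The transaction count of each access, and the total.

A1: 1 transaction
A2: 2 transactions
A3: 4 transactions

Answer: 1,2,4; total 7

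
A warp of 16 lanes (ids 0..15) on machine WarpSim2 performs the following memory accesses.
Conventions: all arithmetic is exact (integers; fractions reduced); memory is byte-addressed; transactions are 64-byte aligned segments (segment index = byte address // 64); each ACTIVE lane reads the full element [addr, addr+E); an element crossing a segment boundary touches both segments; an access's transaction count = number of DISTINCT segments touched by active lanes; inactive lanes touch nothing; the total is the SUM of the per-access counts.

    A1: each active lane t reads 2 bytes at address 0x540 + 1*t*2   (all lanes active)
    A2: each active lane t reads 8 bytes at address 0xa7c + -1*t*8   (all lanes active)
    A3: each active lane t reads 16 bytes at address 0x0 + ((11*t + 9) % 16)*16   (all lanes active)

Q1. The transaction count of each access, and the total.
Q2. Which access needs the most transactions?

A1: 1 transaction
A2: 3 transactions
A3: 4 transactions

Answer: 1,3,4; total 8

Answer: A3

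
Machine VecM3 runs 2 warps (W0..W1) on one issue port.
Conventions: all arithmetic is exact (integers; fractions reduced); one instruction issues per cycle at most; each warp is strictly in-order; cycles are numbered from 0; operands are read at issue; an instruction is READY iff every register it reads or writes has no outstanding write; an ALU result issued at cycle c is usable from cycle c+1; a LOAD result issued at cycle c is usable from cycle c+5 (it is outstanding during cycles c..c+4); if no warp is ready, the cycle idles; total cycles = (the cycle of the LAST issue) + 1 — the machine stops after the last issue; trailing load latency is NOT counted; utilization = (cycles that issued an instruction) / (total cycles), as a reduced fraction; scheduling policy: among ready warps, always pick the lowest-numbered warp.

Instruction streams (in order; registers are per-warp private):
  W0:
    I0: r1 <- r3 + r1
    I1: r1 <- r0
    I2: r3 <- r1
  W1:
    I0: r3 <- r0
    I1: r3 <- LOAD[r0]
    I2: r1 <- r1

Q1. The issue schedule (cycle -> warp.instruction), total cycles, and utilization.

cycle 0: W0.I0
cycle 1: W0.I1
cycle 2: W0.I2
cycle 3: W1.I0
cycle 4: W1.I1
cycle 5: W1.I2

Answer: 6 cycles, utilization 1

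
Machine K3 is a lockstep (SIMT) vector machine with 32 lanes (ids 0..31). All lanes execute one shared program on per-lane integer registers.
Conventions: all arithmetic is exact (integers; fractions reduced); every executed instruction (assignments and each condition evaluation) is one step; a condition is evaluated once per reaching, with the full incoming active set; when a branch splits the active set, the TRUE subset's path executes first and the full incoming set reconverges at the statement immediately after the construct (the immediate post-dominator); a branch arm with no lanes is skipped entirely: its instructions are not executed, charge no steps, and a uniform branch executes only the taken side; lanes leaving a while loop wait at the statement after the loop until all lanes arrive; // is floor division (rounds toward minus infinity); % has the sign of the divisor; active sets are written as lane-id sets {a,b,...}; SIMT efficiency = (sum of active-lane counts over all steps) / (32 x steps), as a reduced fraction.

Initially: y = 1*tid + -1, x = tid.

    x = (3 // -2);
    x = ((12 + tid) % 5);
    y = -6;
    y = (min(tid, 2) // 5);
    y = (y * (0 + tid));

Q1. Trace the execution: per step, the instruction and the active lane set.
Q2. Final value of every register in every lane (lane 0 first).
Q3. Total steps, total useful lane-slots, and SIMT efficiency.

step 0: x <- (3 // -2)               {0,1,2,3,4,5,6,7,8,9,10,11,12,13,14,15,16,17,18,19,20,21,22,23,24,25,26,27,28,29,30,31}
step 1: x <- ((12 + tid) % 5)        {0,1,2,3,4,5,6,7,8,9,10,11,12,13,14,15,16,17,18,19,20,21,22,23,24,25,26,27,28,29,30,31}
step 2: y <- -6                      {0,1,2,3,4,5,6,7,8,9,10,11,12,13,14,15,16,17,18,19,20,21,22,23,24,25,26,27,28,29,30,31}
step 3: y <- (min(tid, 2) // 5)      {0,1,2,3,4,5,6,7,8,9,10,11,12,13,14,15,16,17,18,19,20,21,22,23,24,25,26,27,28,29,30,31}
step 4: y <- (y * (0 + tid))         {0,1,2,3,4,5,6,7,8,9,10,11,12,13,14,15,16,17,18,19,20,21,22,23,24,25,26,27,28,29,30,31}

Answer: 5 steps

y: 0,0,0,0,0,0,0,0,0,0,0,0,0,0,0,0,0,0,0,0,0,0,0,0,0,0,0,0,0,0,0,0
x: 2,3,4,0,1,2,3,4,0,1,2,3,4,0,1,2,3,4,0,1,2,3,4,0,1,2,3,4,0,1,2,3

steps = 5; useful = 160; efficiency = 160/160 = 1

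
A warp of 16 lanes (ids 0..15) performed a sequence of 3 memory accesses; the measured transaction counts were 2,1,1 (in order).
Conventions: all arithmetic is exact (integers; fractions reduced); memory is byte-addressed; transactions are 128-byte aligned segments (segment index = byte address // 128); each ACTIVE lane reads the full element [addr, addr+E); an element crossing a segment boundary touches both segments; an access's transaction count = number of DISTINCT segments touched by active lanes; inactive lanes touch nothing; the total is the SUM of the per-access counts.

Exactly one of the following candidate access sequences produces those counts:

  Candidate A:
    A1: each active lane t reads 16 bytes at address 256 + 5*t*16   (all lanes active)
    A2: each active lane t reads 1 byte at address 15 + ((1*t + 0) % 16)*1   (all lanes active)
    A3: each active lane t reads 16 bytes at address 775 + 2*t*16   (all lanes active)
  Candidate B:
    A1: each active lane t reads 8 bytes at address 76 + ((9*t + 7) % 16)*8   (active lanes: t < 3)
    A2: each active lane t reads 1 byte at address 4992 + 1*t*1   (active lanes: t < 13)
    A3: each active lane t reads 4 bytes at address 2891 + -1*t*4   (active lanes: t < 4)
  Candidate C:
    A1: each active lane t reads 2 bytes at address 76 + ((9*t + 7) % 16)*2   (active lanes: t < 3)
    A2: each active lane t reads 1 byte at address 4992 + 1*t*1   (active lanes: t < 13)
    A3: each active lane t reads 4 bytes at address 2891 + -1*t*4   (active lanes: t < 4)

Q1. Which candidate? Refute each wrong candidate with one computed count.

A: A1 gives 10 transactions, not 2
C: A1 gives 1 transaction, not 2
B: all counts match (2,1,1)

Answer: B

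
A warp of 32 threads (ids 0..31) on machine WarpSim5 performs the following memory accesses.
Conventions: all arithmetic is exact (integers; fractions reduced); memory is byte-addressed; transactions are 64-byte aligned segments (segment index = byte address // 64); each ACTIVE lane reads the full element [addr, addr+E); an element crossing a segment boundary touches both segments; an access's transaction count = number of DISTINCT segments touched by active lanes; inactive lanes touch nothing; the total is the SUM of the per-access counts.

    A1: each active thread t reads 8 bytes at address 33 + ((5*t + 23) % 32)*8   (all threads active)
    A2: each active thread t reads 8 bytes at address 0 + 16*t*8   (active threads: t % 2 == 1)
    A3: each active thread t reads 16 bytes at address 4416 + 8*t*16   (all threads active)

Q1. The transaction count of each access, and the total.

A1: 5 transactions
A2: 16 transactions
A3: 32 transactions

Answer: 5,16,32; total 53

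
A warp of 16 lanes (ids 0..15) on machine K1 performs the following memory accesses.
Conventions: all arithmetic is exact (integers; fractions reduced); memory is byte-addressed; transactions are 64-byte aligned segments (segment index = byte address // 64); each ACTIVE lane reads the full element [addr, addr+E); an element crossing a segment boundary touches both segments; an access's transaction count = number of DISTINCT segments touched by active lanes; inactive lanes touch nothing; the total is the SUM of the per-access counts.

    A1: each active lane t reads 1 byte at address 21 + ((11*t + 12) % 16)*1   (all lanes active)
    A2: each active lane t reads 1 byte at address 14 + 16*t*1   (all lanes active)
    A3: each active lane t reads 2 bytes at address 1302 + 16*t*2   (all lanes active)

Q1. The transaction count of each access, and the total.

A1: 1 transaction
A2: 4 transactions
A3: 8 transactions

Answer: 1,4,8; total 13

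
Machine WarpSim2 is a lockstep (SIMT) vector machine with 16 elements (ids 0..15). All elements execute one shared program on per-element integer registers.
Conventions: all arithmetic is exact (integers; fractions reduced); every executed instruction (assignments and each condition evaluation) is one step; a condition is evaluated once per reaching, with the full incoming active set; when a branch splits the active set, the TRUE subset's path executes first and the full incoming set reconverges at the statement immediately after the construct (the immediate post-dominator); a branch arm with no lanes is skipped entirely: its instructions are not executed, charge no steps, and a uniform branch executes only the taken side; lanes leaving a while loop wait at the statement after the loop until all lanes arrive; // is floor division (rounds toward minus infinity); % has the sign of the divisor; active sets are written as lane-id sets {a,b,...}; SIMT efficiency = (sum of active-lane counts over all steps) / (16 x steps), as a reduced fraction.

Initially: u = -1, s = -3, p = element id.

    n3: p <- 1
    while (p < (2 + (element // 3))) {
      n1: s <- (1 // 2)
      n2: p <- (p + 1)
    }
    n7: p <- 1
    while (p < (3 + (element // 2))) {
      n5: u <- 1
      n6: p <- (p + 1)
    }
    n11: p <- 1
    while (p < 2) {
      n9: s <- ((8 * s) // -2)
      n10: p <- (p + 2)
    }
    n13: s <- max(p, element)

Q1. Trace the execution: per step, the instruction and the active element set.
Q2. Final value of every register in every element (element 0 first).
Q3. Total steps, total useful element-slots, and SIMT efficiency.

step 0: p <- 1                       {0,1,2,3,4,5,6,7,8,9,10,11,12,13,14,15}
step 1: eval (p < (2 + (element // 3))) {0,1,2,3,4,5,6,7,8,9,10,11,12,13,14,15}
step 2: s <- (1 // 2)                {0,1,2,3,4,5,6,7,8,9,10,11,12,13,14,15}
step 3: p <- (p + 1)                 {0,1,2,3,4,5,6,7,8,9,10,11,12,13,14,15}
step 4: eval (p < (2 + (element // 3))) {0,1,2,3,4,5,6,7,8,9,10,11,12,13,14,15}
step 5: s <- (1 // 2)                {3,4,5,6,7,8,9,10,11,12,13,14,15}
step 6: p <- (p + 1)                 {3,4,5,6,7,8,9,10,11,12,13,14,15}
step 7: eval (p < (2 + (element // 3))) {3,4,5,6,7,8,9,10,11,12,13,14,15}
step 8: s <- (1 // 2)                {6,7,8,9,10,11,12,13,14,15}
step 9: p <- (p + 1)                 {6,7,8,9,10,11,12,13,14,15}
step 10: eval (p < (2 + (element // 3))) {6,7,8,9,10,11,12,13,14,15}
step 11: s <- (1 // 2)                {9,10,11,12,13,14,15}
step 12: p <- (p + 1)                 {9,10,11,12,13,14,15}
step 13: eval (p < (2 + (element // 3))) {9,10,11,12,13,14,15}
step 14: s <- (1 // 2)                {12,13,14,15}
step 15: p <- (p + 1)                 {12,13,14,15}
step 16: eval (p < (2 + (element // 3))) {12,13,14,15}
step 17: s <- (1 // 2)                {15}
step 18: p <- (p + 1)                 {15}
step 19: eval (p < (2 + (element // 3))) {15}
step 20: p <- 1                       {0,1,2,3,4,5,6,7,8,9,10,11,12,13,14,15}
step 21: eval (p < (3 + (element // 2))) {0,1,2,3,4,5,6,7,8,9,10,11,12,13,14,15}
step 22: u <- 1                       {0,1,2,3,4,5,6,7,8,9,10,11,12,13,14,15}
step 23: p <- (p + 1)                 {0,1,2,3,4,5,6,7,8,9,10,11,12,13,14,15}
step 24: eval (p < (3 + (element // 2))) {0,1,2,3,4,5,6,7,8,9,10,11,12,13,14,15}
step 25: u <- 1                       {0,1,2,3,4,5,6,7,8,9,10,11,12,13,14,15}
step 26: p <- (p + 1)                 {0,1,2,3,4,5,6,7,8,9,10,11,12,13,14,15}
step 27: eval (p < (3 + (element // 2))) {0,1,2,3,4,5,6,7,8,9,10,11,12,13,14,15}
step 28: u <- 1                       {2,3,4,5,6,7,8,9,10,11,12,13,14,15}
step 29: p <- (p + 1)                 {2,3,4,5,6,7,8,9,10,11,12,13,14,15}
step 30: eval (p < (3 + (element // 2))) {2,3,4,5,6,7,8,9,10,11,12,13,14,15}
step 31: u <- 1                       {4,5,6,7,8,9,10,11,12,13,14,15}
step 32: p <- (p + 1)                 {4,5,6,7,8,9,10,11,12,13,14,15}
step 33: eval (p < (3 + (element // 2))) {4,5,6,7,8,9,10,11,12,13,14,15}
step 34: u <- 1                       {6,7,8,9,10,11,12,13,14,15}
step 35: p <- (p + 1)                 {6,7,8,9,10,11,12,13,14,15}
step 36: eval (p < (3 + (element // 2))) {6,7,8,9,10,11,12,13,14,15}
step 37: u <- 1                       {8,9,10,11,12,13,14,15}
step 38: p <- (p + 1)                 {8,9,10,11,12,13,14,15}
step 39: eval (p < (3 + (element // 2))) {8,9,10,11,12,13,14,15}
step 40: u <- 1                       {10,11,12,13,14,15}
step 41: p <- (p + 1)                 {10,11,12,13,14,15}
step 42: eval (p < (3 + (element // 2))) {10,11,12,13,14,15}
step 43: u <- 1                       {12,13,14,15}
step 44: p <- (p + 1)                 {12,13,14,15}
step 45: eval (p < (3 + (element // 2))) {12,13,14,15}
step 46: u <- 1                       {14,15}
step 47: p <- (p + 1)                 {14,15}
step 48: eval (p < (3 + (element // 2))) {14,15}
step 49: p <- 1                       {0,1,2,3,4,5,6,7,8,9,10,11,12,13,14,15}
step 50: eval (p < 2)                 {0,1,2,3,4,5,6,7,8,9,10,11,12,13,14,15}
step 51: s <- ((8 * s) // -2)         {0,1,2,3,4,5,6,7,8,9,10,11,12,13,14,15}
step 52: p <- (p + 2)                 {0,1,2,3,4,5,6,7,8,9,10,11,12,13,14,15}
step 53: eval (p < 2)                 {0,1,2,3,4,5,6,7,8,9,10,11,12,13,14,15}
step 54: s <- max(p, element)         {0,1,2,3,4,5,6,7,8,9,10,11,12,13,14,15}

Answer: 55 steps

u: 1,1,1,1,1,1,1,1,1,1,1,1,1,1,1,1
s: 3,3,3,3,4,5,6,7,8,9,10,11,12,13,14,15
p: 3,3,3,3,3,3,3,3,3,3,3,3,3,3,3,3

steps = 55; useful = 577; efficiency = 577/880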